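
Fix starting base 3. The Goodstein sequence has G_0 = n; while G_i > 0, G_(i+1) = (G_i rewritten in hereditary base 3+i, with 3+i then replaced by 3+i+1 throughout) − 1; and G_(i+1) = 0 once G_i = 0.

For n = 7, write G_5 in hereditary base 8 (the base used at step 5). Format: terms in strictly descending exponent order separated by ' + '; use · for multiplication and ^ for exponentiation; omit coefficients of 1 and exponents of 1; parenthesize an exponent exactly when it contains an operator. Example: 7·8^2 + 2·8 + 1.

i=0: 7 = 2·3 + 1 (b=3); 3→4: 2·4 + 1 = 9; 9−1 = 8
i=1: 8 = 2·4 (b=4); 4→5: 2·5 = 10; 10−1 = 9
i=2: 9 = 5 + 4 (b=5); 5→6: 6 + 4 = 10; 10−1 = 9
i=3: 9 = 6 + 3 (b=6); 6→7: 7 + 3 = 10; 10−1 = 9
i=4: 9 = 7 + 2 (b=7); 7→8: 8 + 2 = 10; 10−1 = 9

8 + 1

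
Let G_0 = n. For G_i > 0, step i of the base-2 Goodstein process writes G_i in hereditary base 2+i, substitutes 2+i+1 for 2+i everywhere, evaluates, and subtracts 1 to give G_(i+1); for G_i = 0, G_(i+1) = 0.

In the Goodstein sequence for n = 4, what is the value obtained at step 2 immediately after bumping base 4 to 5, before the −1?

61

4 —HB2→ 2^2 —bump→ 3^3 = 27 —(−1)→ 26
26 —HB3→ 2·3^2 + 2·3 + 2 —bump→ 2·4^2 + 2·4 + 2 = 42 —(−1)→ 41
41 —HB4→ 2·4^2 + 2·4 + 1 —bump→ 2·5^2 + 2·5 + 1 = 61 —(−1)→ 60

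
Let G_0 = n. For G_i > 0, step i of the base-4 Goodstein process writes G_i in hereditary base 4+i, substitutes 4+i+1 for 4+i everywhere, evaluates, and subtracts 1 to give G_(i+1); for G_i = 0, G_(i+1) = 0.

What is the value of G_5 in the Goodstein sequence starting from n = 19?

69

[0] 19 ≡ 4^2 + 3 (base 4). Lift 5: 28. −1: 27.
[1] 27 ≡ 5^2 + 2 (base 5). Lift 6: 38. −1: 37.
[2] 37 ≡ 6^2 + 1 (base 6). Lift 7: 50. −1: 49.
[3] 49 ≡ 7^2 (base 7). Lift 8: 64. −1: 63.
[4] 63 ≡ 7·8 + 7 (base 8). Lift 9: 70. −1: 69.
[5] 69 ≡ 7·9 + 6 (base 9). Lift 10: 76. −1: 75.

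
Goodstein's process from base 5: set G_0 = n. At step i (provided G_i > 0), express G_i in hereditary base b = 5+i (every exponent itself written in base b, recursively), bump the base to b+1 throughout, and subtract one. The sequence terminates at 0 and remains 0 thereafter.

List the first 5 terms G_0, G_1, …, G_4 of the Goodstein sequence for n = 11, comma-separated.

step 0: 11 = 2·5 + 1; sub 6 for 5: 2·6 + 1; = 13; G_1 = 13−1 = 12
step 1: 12 = 2·6; sub 7 for 6: 2·7; = 14; G_2 = 14−1 = 13
step 2: 13 = 7 + 6; sub 8 for 7: 8 + 6; = 14; G_3 = 14−1 = 13
step 3: 13 = 8 + 5; sub 9 for 8: 9 + 5; = 14; G_4 = 14−1 = 13

11, 12, 13, 13, 13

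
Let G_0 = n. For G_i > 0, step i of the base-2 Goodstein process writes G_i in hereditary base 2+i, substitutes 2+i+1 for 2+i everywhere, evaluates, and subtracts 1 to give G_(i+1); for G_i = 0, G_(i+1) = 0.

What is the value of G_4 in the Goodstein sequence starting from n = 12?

G_0=12  [base 2] 2^(2 + 1) + 2^2  →[2↦3]→  3^(3 + 1) + 3^3 = 108  −1 ⇒ G_1=107
G_1=107  [base 3] 3^(3 + 1) + 2·3^2 + 2·3 + 2  →[3↦4]→  4^(4 + 1) + 2·4^2 + 2·4 + 2 = 1066  −1 ⇒ G_2=1065
G_2=1065  [base 4] 4^(4 + 1) + 2·4^2 + 2·4 + 1  →[4↦5]→  5^(5 + 1) + 2·5^2 + 2·5 + 1 = 15686  −1 ⇒ G_3=15685
G_3=15685  [base 5] 5^(5 + 1) + 2·5^2 + 2·5  →[5↦6]→  6^(6 + 1) + 2·6^2 + 2·6 = 280020  −1 ⇒ G_4=280019
G_4=280019  [base 6] 6^(6 + 1) + 2·6^2 + 6 + 5  →[6↦7]→  7^(7 + 1) + 2·7^2 + 7 + 5 = 5764911  −1 ⇒ G_5=5764910

280019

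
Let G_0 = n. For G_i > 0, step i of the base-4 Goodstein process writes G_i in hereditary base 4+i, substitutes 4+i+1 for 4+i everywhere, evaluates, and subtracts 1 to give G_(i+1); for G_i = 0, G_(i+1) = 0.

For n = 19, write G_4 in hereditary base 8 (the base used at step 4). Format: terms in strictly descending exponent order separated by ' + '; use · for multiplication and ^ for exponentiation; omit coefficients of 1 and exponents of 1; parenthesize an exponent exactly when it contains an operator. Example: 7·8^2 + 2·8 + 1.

[0] 19 ≡ 4^2 + 3 (base 4). Lift 5: 28. −1: 27.
[1] 27 ≡ 5^2 + 2 (base 5). Lift 6: 38. −1: 37.
[2] 37 ≡ 6^2 + 1 (base 6). Lift 7: 50. −1: 49.
[3] 49 ≡ 7^2 (base 7). Lift 8: 64. −1: 63.
[4] 63 ≡ 7·8 + 7 (base 8). Lift 9: 70. −1: 69.

7·8 + 7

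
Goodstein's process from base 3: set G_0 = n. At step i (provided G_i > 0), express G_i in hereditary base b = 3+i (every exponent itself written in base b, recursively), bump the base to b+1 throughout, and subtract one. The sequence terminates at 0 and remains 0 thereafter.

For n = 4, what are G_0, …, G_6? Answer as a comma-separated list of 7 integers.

4, 4, 4, 3, 2, 1, 0

[0] 4 ≡ 3 + 1 (base 3). Lift 4: 5. −1: 4.
[1] 4 ≡ 4 (base 4). Lift 5: 5. −1: 4.
[2] 4 ≡ 4 (base 5). Lift 6: 4. −1: 3.
[3] 3 ≡ 3 (base 6). Lift 7: 3. −1: 2.
[4] 2 ≡ 2 (base 7). Lift 8: 2. −1: 1.
[5] 1 ≡ 1 (base 8). Lift 9: 1. −1: 0.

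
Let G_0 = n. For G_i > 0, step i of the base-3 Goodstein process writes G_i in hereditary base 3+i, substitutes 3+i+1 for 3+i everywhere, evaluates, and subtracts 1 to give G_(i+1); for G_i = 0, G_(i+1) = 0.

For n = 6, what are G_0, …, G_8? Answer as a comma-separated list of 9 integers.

6, 7, 7, 7, 7, 7, 6, 5, 4

G_0=6  [base 3] 2·3  →[3↦4]→  2·4 = 8  −1 ⇒ G_1=7
G_1=7  [base 4] 4 + 3  →[4↦5]→  5 + 3 = 8  −1 ⇒ G_2=7
G_2=7  [base 5] 5 + 2  →[5↦6]→  6 + 2 = 8  −1 ⇒ G_3=7
G_3=7  [base 6] 6 + 1  →[6↦7]→  7 + 1 = 8  −1 ⇒ G_4=7
G_4=7  [base 7] 7  →[7↦8]→  8 = 8  −1 ⇒ G_5=7
G_5=7  [base 8] 7  →[8↦9]→  7 = 7  −1 ⇒ G_6=6
G_6=6  [base 9] 6  →[9↦10]→  6 = 6  −1 ⇒ G_7=5
G_7=5  [base 10] 5  →[10↦11]→  5 = 5  −1 ⇒ G_8=4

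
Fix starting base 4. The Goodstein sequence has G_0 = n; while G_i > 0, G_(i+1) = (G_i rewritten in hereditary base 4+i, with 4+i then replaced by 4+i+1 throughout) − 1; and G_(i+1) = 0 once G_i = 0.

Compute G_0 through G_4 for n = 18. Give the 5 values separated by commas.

18, 26, 36, 48, 53

G_0=18  [base 4] 4^2 + 2  →[4↦5]→  5^2 + 2 = 27  −1 ⇒ G_1=26
G_1=26  [base 5] 5^2 + 1  →[5↦6]→  6^2 + 1 = 37  −1 ⇒ G_2=36
G_2=36  [base 6] 6^2  →[6↦7]→  7^2 = 49  −1 ⇒ G_3=48
G_3=48  [base 7] 6·7 + 6  →[7↦8]→  6·8 + 6 = 54  −1 ⇒ G_4=53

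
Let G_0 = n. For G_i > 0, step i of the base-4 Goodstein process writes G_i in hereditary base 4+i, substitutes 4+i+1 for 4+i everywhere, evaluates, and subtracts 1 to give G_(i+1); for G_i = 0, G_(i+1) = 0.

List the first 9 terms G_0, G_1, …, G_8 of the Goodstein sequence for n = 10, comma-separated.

10, 11, 12, 13, 13, 13, 13, 13, 13

i=0: 10 = 2·4 + 2 (b=4); 4→5: 2·5 + 2 = 12; 12−1 = 11
i=1: 11 = 2·5 + 1 (b=5); 5→6: 2·6 + 1 = 13; 13−1 = 12
i=2: 12 = 2·6 (b=6); 6→7: 2·7 = 14; 14−1 = 13
i=3: 13 = 7 + 6 (b=7); 7→8: 8 + 6 = 14; 14−1 = 13
i=4: 13 = 8 + 5 (b=8); 8→9: 9 + 5 = 14; 14−1 = 13
i=5: 13 = 9 + 4 (b=9); 9→10: 10 + 4 = 14; 14−1 = 13
i=6: 13 = 10 + 3 (b=10); 10→11: 11 + 3 = 14; 14−1 = 13
i=7: 13 = 11 + 2 (b=11); 11→12: 12 + 2 = 14; 14−1 = 13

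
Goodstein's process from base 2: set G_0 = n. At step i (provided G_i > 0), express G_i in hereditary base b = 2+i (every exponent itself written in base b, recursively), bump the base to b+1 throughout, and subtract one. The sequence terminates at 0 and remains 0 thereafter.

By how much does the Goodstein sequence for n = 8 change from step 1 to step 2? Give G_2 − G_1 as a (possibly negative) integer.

473

G_0 = 8. HB_2(8) = 2^(2 + 1). Bump = 81. G_1 = 80.
G_1 = 80. HB_3(80) = 2·3^3 + 2·3^2 + 2·3 + 2. Bump = 554. G_2 = 553.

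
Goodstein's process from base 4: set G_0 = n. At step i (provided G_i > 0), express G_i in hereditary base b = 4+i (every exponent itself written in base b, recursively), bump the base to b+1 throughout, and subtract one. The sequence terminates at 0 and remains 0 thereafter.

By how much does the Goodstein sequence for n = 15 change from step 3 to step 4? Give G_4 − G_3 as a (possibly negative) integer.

[0] 15 ≡ 3·4 + 3 (base 4). Lift 5: 18. −1: 17.
[1] 17 ≡ 3·5 + 2 (base 5). Lift 6: 20. −1: 19.
[2] 19 ≡ 3·6 + 1 (base 6). Lift 7: 22. −1: 21.
[3] 21 ≡ 3·7 (base 7). Lift 8: 24. −1: 23.

2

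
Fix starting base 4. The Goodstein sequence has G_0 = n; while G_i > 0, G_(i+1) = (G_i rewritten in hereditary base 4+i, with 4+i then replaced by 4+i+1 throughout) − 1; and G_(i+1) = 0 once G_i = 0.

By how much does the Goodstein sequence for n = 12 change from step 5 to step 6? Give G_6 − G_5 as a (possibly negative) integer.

G_0=12  [base 4] 3·4  →[4↦5]→  3·5 = 15  −1 ⇒ G_1=14
G_1=14  [base 5] 2·5 + 4  →[5↦6]→  2·6 + 4 = 16  −1 ⇒ G_2=15
G_2=15  [base 6] 2·6 + 3  →[6↦7]→  2·7 + 3 = 17  −1 ⇒ G_3=16
G_3=16  [base 7] 2·7 + 2  →[7↦8]→  2·8 + 2 = 18  −1 ⇒ G_4=17
G_4=17  [base 8] 2·8 + 1  →[8↦9]→  2·9 + 1 = 19  −1 ⇒ G_5=18
G_5=18  [base 9] 2·9  →[9↦10]→  2·10 = 20  −1 ⇒ G_6=19

1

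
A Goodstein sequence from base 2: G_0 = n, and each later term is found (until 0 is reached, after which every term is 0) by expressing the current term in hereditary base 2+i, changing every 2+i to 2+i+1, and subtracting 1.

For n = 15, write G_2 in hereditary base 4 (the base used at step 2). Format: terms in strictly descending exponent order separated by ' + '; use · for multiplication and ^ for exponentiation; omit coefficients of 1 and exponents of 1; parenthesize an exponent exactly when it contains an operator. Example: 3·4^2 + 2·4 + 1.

[0] 15 ≡ 2^(2 + 1) + 2^2 + 2 + 1 (base 2). Lift 3: 112. −1: 111.
[1] 111 ≡ 3^(3 + 1) + 3^3 + 3 (base 3). Lift 4: 1284. −1: 1283.
[2] 1283 ≡ 4^(4 + 1) + 4^4 + 3 (base 4). Lift 5: 18753. −1: 18752.

4^(4 + 1) + 4^4 + 3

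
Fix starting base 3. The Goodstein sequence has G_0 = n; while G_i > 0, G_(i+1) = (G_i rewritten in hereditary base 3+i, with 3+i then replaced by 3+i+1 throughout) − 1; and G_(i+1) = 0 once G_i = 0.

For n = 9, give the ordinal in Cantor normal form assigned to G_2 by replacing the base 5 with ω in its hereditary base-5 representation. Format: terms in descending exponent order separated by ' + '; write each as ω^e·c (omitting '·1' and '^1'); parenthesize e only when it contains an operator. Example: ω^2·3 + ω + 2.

step 0: 9 = 3^2; sub 4 for 3: 4^2; = 16; G_1 = 16−1 = 15
step 1: 15 = 3·4 + 3; sub 5 for 4: 3·5 + 3; = 18; G_2 = 18−1 = 17

ω·3 + 2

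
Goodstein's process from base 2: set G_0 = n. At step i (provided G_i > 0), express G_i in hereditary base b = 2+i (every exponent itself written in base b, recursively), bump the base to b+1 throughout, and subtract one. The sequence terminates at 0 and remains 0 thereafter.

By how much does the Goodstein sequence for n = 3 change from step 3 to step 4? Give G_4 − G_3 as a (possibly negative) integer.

-1

(0) 3|_2 = 2 + 1 ↦ 3 + 1|_3 = 4 ⇒ 3
(1) 3|_3 = 3 ↦ 4|_4 = 4 ⇒ 3
(2) 3|_4 = 3 ↦ 3|_5 = 3 ⇒ 2
(3) 2|_5 = 2 ↦ 2|_6 = 2 ⇒ 1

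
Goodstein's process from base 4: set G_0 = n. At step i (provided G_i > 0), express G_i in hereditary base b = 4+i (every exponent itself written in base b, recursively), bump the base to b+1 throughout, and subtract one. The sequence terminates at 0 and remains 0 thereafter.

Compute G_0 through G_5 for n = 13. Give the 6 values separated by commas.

G_0=13  [base 4] 3·4 + 1  →[4↦5]→  3·5 + 1 = 16  −1 ⇒ G_1=15
G_1=15  [base 5] 3·5  →[5↦6]→  3·6 = 18  −1 ⇒ G_2=17
G_2=17  [base 6] 2·6 + 5  →[6↦7]→  2·7 + 5 = 19  −1 ⇒ G_3=18
G_3=18  [base 7] 2·7 + 4  →[7↦8]→  2·8 + 4 = 20  −1 ⇒ G_4=19
G_4=19  [base 8] 2·8 + 3  →[8↦9]→  2·9 + 3 = 21  −1 ⇒ G_5=20

13, 15, 17, 18, 19, 20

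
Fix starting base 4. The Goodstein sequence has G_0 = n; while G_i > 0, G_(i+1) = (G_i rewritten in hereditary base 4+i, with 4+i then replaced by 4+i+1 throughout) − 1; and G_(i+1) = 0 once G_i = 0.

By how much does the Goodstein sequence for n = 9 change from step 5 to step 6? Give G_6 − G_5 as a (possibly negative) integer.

i=0: 9 = 2·4 + 1 (b=4); 4→5: 2·5 + 1 = 11; 11−1 = 10
i=1: 10 = 2·5 (b=5); 5→6: 2·6 = 12; 12−1 = 11
i=2: 11 = 6 + 5 (b=6); 6→7: 7 + 5 = 12; 12−1 = 11
i=3: 11 = 7 + 4 (b=7); 7→8: 8 + 4 = 12; 12−1 = 11
i=4: 11 = 8 + 3 (b=8); 8→9: 9 + 3 = 12; 12−1 = 11
i=5: 11 = 9 + 2 (b=9); 9→10: 10 + 2 = 12; 12−1 = 11

0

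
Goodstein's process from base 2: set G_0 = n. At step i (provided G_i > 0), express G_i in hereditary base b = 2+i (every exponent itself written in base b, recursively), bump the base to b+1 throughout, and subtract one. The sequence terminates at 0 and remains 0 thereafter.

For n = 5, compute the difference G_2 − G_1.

step 0: 5 = 2^2 + 1; sub 3 for 2: 3^3 + 1; = 28; G_1 = 28−1 = 27
step 1: 27 = 3^3; sub 4 for 3: 4^4; = 256; G_2 = 256−1 = 255

228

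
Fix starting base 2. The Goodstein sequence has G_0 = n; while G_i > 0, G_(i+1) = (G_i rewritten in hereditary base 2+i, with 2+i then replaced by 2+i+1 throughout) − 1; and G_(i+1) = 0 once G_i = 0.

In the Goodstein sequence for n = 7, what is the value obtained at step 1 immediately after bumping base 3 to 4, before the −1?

base 2: 7 = 2^2 + 2 + 1; at 3: 3^3 + 3 + 1 = 31; next = 30
base 3: 30 = 3^3 + 3; at 4: 4^4 + 4 = 260; next = 259

260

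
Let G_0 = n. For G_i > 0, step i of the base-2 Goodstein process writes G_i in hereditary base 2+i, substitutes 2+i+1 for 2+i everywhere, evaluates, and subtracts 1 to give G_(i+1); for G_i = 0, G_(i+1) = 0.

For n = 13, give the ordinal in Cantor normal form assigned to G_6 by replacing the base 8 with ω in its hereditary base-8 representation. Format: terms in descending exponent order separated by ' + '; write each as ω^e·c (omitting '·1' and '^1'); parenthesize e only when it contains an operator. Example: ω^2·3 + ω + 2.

ω^(ω + 1) + ω^3·3 + ω^2·3 + ω·2 + 7

base 2: 13 = 2^(2 + 1) + 2^2 + 1; at 3: 3^(3 + 1) + 3^3 + 1 = 109; next = 108
base 3: 108 = 3^(3 + 1) + 3^3; at 4: 4^(4 + 1) + 4^4 = 1280; next = 1279
base 4: 1279 = 4^(4 + 1) + 3·4^3 + 3·4^2 + 3·4 + 3; at 5: 5^(5 + 1) + 3·5^3 + 3·5^2 + 3·5 + 3 = 16093; next = 16092
base 5: 16092 = 5^(5 + 1) + 3·5^3 + 3·5^2 + 3·5 + 2; at 6: 6^(6 + 1) + 3·6^3 + 3·6^2 + 3·6 + 2 = 280712; next = 280711
base 6: 280711 = 6^(6 + 1) + 3·6^3 + 3·6^2 + 3·6 + 1; at 7: 7^(7 + 1) + 3·7^3 + 3·7^2 + 3·7 + 1 = 5765999; next = 5765998
base 7: 5765998 = 7^(7 + 1) + 3·7^3 + 3·7^2 + 3·7; at 8: 8^(8 + 1) + 3·8^3 + 3·8^2 + 3·8 = 134219480; next = 134219479
base 8: 134219479 = 8^(8 + 1) + 3·8^3 + 3·8^2 + 2·8 + 7; at 9: 9^(9 + 1) + 3·9^3 + 3·9^2 + 2·9 + 7 = 3486786856; next = 3486786855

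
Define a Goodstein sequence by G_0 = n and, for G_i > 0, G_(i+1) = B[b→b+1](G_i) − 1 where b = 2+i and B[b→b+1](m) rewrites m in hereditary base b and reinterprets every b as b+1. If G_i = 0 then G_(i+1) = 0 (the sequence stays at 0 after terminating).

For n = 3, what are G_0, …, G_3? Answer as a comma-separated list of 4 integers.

3, 3, 3, 2

i=0: 3 = 2 + 1 (b=2); 2→3: 3 + 1 = 4; 4−1 = 3
i=1: 3 = 3 (b=3); 3→4: 4 = 4; 4−1 = 3
i=2: 3 = 3 (b=4); 4→5: 3 = 3; 3−1 = 2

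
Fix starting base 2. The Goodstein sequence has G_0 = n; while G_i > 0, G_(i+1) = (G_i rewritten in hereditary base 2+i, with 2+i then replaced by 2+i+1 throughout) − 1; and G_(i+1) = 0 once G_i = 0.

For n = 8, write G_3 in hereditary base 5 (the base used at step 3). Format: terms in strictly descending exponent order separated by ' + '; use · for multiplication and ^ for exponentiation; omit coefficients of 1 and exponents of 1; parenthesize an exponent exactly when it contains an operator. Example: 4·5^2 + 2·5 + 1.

(0) 8|_2 = 2^(2 + 1) ↦ 3^(3 + 1)|_3 = 81 ⇒ 80
(1) 80|_3 = 2·3^3 + 2·3^2 + 2·3 + 2 ↦ 2·4^4 + 2·4^2 + 2·4 + 2|_4 = 554 ⇒ 553
(2) 553|_4 = 2·4^4 + 2·4^2 + 2·4 + 1 ↦ 2·5^5 + 2·5^2 + 2·5 + 1|_5 = 6311 ⇒ 6310
(3) 6310|_5 = 2·5^5 + 2·5^2 + 2·5 ↦ 2·6^6 + 2·6^2 + 2·6|_6 = 93396 ⇒ 93395

2·5^5 + 2·5^2 + 2·5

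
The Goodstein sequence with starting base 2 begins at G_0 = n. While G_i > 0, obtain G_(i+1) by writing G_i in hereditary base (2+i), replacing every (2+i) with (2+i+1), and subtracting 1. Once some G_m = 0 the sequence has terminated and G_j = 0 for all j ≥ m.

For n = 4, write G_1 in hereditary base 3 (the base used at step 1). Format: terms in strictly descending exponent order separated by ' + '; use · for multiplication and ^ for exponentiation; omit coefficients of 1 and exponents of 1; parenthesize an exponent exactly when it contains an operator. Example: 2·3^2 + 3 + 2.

G_0=4  [base 2] 2^2  →[2↦3]→  3^3 = 27  −1 ⇒ G_1=26
G_1=26  [base 3] 2·3^2 + 2·3 + 2  →[3↦4]→  2·4^2 + 2·4 + 2 = 42  −1 ⇒ G_2=41

2·3^2 + 2·3 + 2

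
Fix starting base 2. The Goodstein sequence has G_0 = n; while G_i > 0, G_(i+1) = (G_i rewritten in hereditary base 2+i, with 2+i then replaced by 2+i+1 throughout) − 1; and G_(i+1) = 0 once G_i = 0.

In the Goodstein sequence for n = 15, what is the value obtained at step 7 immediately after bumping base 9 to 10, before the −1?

base 2: 15 = 2^(2 + 1) + 2^2 + 2 + 1; at 3: 3^(3 + 1) + 3^3 + 3 + 1 = 112; next = 111
base 3: 111 = 3^(3 + 1) + 3^3 + 3; at 4: 4^(4 + 1) + 4^4 + 4 = 1284; next = 1283
base 4: 1283 = 4^(4 + 1) + 4^4 + 3; at 5: 5^(5 + 1) + 5^5 + 3 = 18753; next = 18752
base 5: 18752 = 5^(5 + 1) + 5^5 + 2; at 6: 6^(6 + 1) + 6^6 + 2 = 326594; next = 326593
base 6: 326593 = 6^(6 + 1) + 6^6 + 1; at 7: 7^(7 + 1) + 7^7 + 1 = 6588345; next = 6588344
base 7: 6588344 = 7^(7 + 1) + 7^7; at 8: 8^(8 + 1) + 8^8 = 150994944; next = 150994943
base 8: 150994943 = 8^(8 + 1) + 7·8^7 + 7·8^6 + 7·8^5 + 7·8^4 + 7·8^3 + 7·8^2 + 7·8 + 7; at 9: 9^(9 + 1) + 7·9^7 + 7·9^6 + 7·9^5 + 7·9^4 + 7·9^3 + 7·9^2 + 7·9 + 7 = 3524450281; next = 3524450280

100077777776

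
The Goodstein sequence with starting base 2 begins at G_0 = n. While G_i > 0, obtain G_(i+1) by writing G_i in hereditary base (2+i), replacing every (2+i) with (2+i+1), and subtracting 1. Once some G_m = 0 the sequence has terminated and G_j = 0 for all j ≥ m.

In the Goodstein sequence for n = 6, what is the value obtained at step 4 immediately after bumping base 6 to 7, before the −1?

step 0: 6 = 2^2 + 2; sub 3 for 2: 3^3 + 3; = 30; G_1 = 30−1 = 29
step 1: 29 = 3^3 + 2; sub 4 for 3: 4^4 + 2; = 258; G_2 = 258−1 = 257
step 2: 257 = 4^4 + 1; sub 5 for 4: 5^5 + 1; = 3126; G_3 = 3126−1 = 3125
step 3: 3125 = 5^5; sub 6 for 5: 6^6; = 46656; G_4 = 46656−1 = 46655
step 4: 46655 = 5·6^5 + 5·6^4 + 5·6^3 + 5·6^2 + 5·6 + 5; sub 7 for 6: 5·7^5 + 5·7^4 + 5·7^3 + 5·7^2 + 5·7 + 5; = 98040; G_5 = 98040−1 = 98039

98040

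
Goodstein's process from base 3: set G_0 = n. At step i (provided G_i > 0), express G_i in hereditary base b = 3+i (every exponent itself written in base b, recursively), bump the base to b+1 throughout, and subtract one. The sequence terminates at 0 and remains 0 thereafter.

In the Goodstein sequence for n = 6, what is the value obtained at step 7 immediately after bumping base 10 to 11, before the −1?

6 —HB3→ 2·3 —bump→ 2·4 = 8 —(−1)→ 7
7 —HB4→ 4 + 3 —bump→ 5 + 3 = 8 —(−1)→ 7
7 —HB5→ 5 + 2 —bump→ 6 + 2 = 8 —(−1)→ 7
7 —HB6→ 6 + 1 —bump→ 7 + 1 = 8 —(−1)→ 7
7 —HB7→ 7 —bump→ 8 = 8 —(−1)→ 7
7 —HB8→ 7 —bump→ 7 = 7 —(−1)→ 6
6 —HB9→ 6 —bump→ 6 = 6 —(−1)→ 5
5 —HB10→ 5 —bump→ 5 = 5 —(−1)→ 4

5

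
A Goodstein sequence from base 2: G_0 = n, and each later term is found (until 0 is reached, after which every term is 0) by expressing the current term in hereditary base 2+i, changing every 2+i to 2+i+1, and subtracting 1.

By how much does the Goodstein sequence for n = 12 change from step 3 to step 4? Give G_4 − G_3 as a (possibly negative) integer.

264334

(0) 12|_2 = 2^(2 + 1) + 2^2 ↦ 3^(3 + 1) + 3^3|_3 = 108 ⇒ 107
(1) 107|_3 = 3^(3 + 1) + 2·3^2 + 2·3 + 2 ↦ 4^(4 + 1) + 2·4^2 + 2·4 + 2|_4 = 1066 ⇒ 1065
(2) 1065|_4 = 4^(4 + 1) + 2·4^2 + 2·4 + 1 ↦ 5^(5 + 1) + 2·5^2 + 2·5 + 1|_5 = 15686 ⇒ 15685
(3) 15685|_5 = 5^(5 + 1) + 2·5^2 + 2·5 ↦ 6^(6 + 1) + 2·6^2 + 2·6|_6 = 280020 ⇒ 280019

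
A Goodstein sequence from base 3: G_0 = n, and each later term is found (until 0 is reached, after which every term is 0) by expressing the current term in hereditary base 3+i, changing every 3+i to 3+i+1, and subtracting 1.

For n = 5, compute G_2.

step 0: 5 = 3 + 2; sub 4 for 3: 4 + 2; = 6; G_1 = 6−1 = 5
step 1: 5 = 4 + 1; sub 5 for 4: 5 + 1; = 6; G_2 = 6−1 = 5
step 2: 5 = 5; sub 6 for 5: 6; = 6; G_3 = 6−1 = 5

5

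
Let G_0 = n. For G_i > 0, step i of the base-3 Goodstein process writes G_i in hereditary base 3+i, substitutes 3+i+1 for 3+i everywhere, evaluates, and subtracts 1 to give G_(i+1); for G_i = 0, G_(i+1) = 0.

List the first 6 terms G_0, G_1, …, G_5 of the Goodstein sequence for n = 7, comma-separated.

G_0 = 7. HB_3(7) = 2·3 + 1. Bump = 9. G_1 = 8.
G_1 = 8. HB_4(8) = 2·4. Bump = 10. G_2 = 9.
G_2 = 9. HB_5(9) = 5 + 4. Bump = 10. G_3 = 9.
G_3 = 9. HB_6(9) = 6 + 3. Bump = 10. G_4 = 9.
G_4 = 9. HB_7(9) = 7 + 2. Bump = 10. G_5 = 9.

7, 8, 9, 9, 9, 9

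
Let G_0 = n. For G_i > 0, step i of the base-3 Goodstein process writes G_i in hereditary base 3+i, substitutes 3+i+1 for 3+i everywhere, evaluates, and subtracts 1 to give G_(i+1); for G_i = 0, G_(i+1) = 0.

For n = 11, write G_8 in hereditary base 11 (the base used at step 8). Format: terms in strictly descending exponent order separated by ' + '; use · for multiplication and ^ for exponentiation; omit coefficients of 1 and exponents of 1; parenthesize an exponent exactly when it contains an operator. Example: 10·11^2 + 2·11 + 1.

(0) 11|_3 = 3^2 + 2 ↦ 4^2 + 2|_4 = 18 ⇒ 17
(1) 17|_4 = 4^2 + 1 ↦ 5^2 + 1|_5 = 26 ⇒ 25
(2) 25|_5 = 5^2 ↦ 6^2|_6 = 36 ⇒ 35
(3) 35|_6 = 5·6 + 5 ↦ 5·7 + 5|_7 = 40 ⇒ 39
(4) 39|_7 = 5·7 + 4 ↦ 5·8 + 4|_8 = 44 ⇒ 43
(5) 43|_8 = 5·8 + 3 ↦ 5·9 + 3|_9 = 48 ⇒ 47
(6) 47|_9 = 5·9 + 2 ↦ 5·10 + 2|_10 = 52 ⇒ 51
(7) 51|_10 = 5·10 + 1 ↦ 5·11 + 1|_11 = 56 ⇒ 55
(8) 55|_11 = 5·11 ↦ 5·12|_12 = 60 ⇒ 59

5·11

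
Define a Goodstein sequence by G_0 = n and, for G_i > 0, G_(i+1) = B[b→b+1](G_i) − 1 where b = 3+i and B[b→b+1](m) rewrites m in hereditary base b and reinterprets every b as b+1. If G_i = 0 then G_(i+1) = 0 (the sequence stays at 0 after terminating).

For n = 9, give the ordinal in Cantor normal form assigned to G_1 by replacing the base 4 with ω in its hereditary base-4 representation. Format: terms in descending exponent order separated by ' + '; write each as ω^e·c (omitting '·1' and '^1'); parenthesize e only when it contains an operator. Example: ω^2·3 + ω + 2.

step 0: 9 = 3^2; sub 4 for 3: 4^2; = 16; G_1 = 16−1 = 15
step 1: 15 = 3·4 + 3; sub 5 for 4: 3·5 + 3; = 18; G_2 = 18−1 = 17

ω·3 + 3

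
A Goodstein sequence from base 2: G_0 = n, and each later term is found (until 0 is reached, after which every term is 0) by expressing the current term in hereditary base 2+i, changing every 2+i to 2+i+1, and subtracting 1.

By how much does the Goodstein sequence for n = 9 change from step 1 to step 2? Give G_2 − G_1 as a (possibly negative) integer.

942

G_0 = 9. HB_2(9) = 2^(2 + 1) + 1. Bump = 82. G_1 = 81.
G_1 = 81. HB_3(81) = 3^(3 + 1). Bump = 1024. G_2 = 1023.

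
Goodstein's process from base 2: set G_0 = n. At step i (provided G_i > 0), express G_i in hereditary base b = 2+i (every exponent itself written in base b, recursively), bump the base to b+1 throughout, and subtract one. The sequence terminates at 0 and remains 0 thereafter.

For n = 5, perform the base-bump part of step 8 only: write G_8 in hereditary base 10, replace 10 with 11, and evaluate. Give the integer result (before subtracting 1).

4383

base 2: 5 = 2^2 + 1; at 3: 3^3 + 1 = 28; next = 27
base 3: 27 = 3^3; at 4: 4^4 = 256; next = 255
base 4: 255 = 3·4^3 + 3·4^2 + 3·4 + 3; at 5: 3·5^3 + 3·5^2 + 3·5 + 3 = 468; next = 467
base 5: 467 = 3·5^3 + 3·5^2 + 3·5 + 2; at 6: 3·6^3 + 3·6^2 + 3·6 + 2 = 776; next = 775
base 6: 775 = 3·6^3 + 3·6^2 + 3·6 + 1; at 7: 3·7^3 + 3·7^2 + 3·7 + 1 = 1198; next = 1197
base 7: 1197 = 3·7^3 + 3·7^2 + 3·7; at 8: 3·8^3 + 3·8^2 + 3·8 = 1752; next = 1751
base 8: 1751 = 3·8^3 + 3·8^2 + 2·8 + 7; at 9: 3·9^3 + 3·9^2 + 2·9 + 7 = 2455; next = 2454
base 9: 2454 = 3·9^3 + 3·9^2 + 2·9 + 6; at 10: 3·10^3 + 3·10^2 + 2·10 + 6 = 3326; next = 3325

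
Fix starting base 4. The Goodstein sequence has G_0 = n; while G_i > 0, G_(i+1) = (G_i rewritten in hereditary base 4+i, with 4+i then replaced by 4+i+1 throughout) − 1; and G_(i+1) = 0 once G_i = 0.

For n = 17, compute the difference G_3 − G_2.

4

(0) 17|_4 = 4^2 + 1 ↦ 5^2 + 1|_5 = 26 ⇒ 25
(1) 25|_5 = 5^2 ↦ 6^2|_6 = 36 ⇒ 35
(2) 35|_6 = 5·6 + 5 ↦ 5·7 + 5|_7 = 40 ⇒ 39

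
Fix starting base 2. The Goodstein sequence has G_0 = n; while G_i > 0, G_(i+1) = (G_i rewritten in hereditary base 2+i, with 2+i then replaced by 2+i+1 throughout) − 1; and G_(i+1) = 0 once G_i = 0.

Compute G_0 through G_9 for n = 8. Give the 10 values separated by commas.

i=0: 8 = 2^(2 + 1) (b=2); 2→3: 3^(3 + 1) = 81; 81−1 = 80
i=1: 80 = 2·3^3 + 2·3^2 + 2·3 + 2 (b=3); 3→4: 2·4^4 + 2·4^2 + 2·4 + 2 = 554; 554−1 = 553
i=2: 553 = 2·4^4 + 2·4^2 + 2·4 + 1 (b=4); 4→5: 2·5^5 + 2·5^2 + 2·5 + 1 = 6311; 6311−1 = 6310
i=3: 6310 = 2·5^5 + 2·5^2 + 2·5 (b=5); 5→6: 2·6^6 + 2·6^2 + 2·6 = 93396; 93396−1 = 93395
i=4: 93395 = 2·6^6 + 2·6^2 + 6 + 5 (b=6); 6→7: 2·7^7 + 2·7^2 + 7 + 5 = 1647196; 1647196−1 = 1647195
i=5: 1647195 = 2·7^7 + 2·7^2 + 7 + 4 (b=7); 7→8: 2·8^8 + 2·8^2 + 8 + 4 = 33554572; 33554572−1 = 33554571
i=6: 33554571 = 2·8^8 + 2·8^2 + 8 + 3 (b=8); 8→9: 2·9^9 + 2·9^2 + 9 + 3 = 774841152; 774841152−1 = 774841151
i=7: 774841151 = 2·9^9 + 2·9^2 + 9 + 2 (b=9); 9→10: 2·10^10 + 2·10^2 + 10 + 2 = 20000000212; 20000000212−1 = 20000000211
i=8: 20000000211 = 2·10^10 + 2·10^2 + 10 + 1 (b=10); 10→11: 2·11^11 + 2·11^2 + 11 + 1 = 570623341476; 570623341476−1 = 570623341475

8, 80, 553, 6310, 93395, 1647195, 33554571, 774841151, 20000000211, 570623341475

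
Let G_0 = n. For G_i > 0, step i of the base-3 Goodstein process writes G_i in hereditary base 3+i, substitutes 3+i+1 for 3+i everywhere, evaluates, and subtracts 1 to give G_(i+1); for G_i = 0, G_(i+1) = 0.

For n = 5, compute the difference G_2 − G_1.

G_0=5  [base 3] 3 + 2  →[3↦4]→  4 + 2 = 6  −1 ⇒ G_1=5
G_1=5  [base 4] 4 + 1  →[4↦5]→  5 + 1 = 6  −1 ⇒ G_2=5

0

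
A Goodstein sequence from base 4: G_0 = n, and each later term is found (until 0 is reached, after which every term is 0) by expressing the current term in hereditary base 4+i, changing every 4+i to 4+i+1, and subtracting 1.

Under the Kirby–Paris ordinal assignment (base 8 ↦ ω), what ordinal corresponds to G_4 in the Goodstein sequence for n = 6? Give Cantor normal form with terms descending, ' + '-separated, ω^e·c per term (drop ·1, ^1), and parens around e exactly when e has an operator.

6 —HB4→ 4 + 2 —bump→ 5 + 2 = 7 —(−1)→ 6
6 —HB5→ 5 + 1 —bump→ 6 + 1 = 7 —(−1)→ 6
6 —HB6→ 6 —bump→ 7 = 7 —(−1)→ 6
6 —HB7→ 6 —bump→ 6 = 6 —(−1)→ 5
5 —HB8→ 5 —bump→ 5 = 5 —(−1)→ 4

5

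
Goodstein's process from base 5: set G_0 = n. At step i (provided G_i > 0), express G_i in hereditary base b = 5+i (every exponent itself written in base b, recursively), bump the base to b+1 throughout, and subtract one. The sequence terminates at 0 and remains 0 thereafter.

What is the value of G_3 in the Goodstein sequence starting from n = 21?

step 0: 21 = 4·5 + 1; sub 6 for 5: 4·6 + 1; = 25; G_1 = 25−1 = 24
step 1: 24 = 4·6; sub 7 for 6: 4·7; = 28; G_2 = 28−1 = 27
step 2: 27 = 3·7 + 6; sub 8 for 7: 3·8 + 6; = 30; G_3 = 30−1 = 29
step 3: 29 = 3·8 + 5; sub 9 for 8: 3·9 + 5; = 32; G_4 = 32−1 = 31

29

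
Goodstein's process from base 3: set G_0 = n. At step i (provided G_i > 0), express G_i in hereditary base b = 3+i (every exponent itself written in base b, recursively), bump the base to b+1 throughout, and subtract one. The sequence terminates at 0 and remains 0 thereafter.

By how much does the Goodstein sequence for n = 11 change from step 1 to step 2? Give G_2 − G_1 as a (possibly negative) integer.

base 3: 11 = 3^2 + 2; at 4: 4^2 + 2 = 18; next = 17
base 4: 17 = 4^2 + 1; at 5: 5^2 + 1 = 26; next = 25

8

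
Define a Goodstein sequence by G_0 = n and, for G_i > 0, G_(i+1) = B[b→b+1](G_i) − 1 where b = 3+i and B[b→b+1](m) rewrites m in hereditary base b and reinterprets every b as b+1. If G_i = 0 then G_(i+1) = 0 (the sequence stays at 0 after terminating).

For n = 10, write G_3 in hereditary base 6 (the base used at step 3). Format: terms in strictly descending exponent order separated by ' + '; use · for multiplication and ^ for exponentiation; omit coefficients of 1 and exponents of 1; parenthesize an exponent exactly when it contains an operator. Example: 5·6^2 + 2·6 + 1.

G_0 = 10. HB_3(10) = 3^2 + 1. Bump = 17. G_1 = 16.
G_1 = 16. HB_4(16) = 4^2. Bump = 25. G_2 = 24.
G_2 = 24. HB_5(24) = 4·5 + 4. Bump = 28. G_3 = 27.

4·6 + 3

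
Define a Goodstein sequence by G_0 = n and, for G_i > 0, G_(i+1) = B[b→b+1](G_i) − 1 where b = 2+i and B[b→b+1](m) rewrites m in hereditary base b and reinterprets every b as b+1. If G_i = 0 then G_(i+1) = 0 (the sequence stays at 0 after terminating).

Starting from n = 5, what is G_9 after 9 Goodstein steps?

(0) 5|_2 = 2^2 + 1 ↦ 3^3 + 1|_3 = 28 ⇒ 27
(1) 27|_3 = 3^3 ↦ 4^4|_4 = 256 ⇒ 255
(2) 255|_4 = 3·4^3 + 3·4^2 + 3·4 + 3 ↦ 3·5^3 + 3·5^2 + 3·5 + 3|_5 = 468 ⇒ 467
(3) 467|_5 = 3·5^3 + 3·5^2 + 3·5 + 2 ↦ 3·6^3 + 3·6^2 + 3·6 + 2|_6 = 776 ⇒ 775
(4) 775|_6 = 3·6^3 + 3·6^2 + 3·6 + 1 ↦ 3·7^3 + 3·7^2 + 3·7 + 1|_7 = 1198 ⇒ 1197
(5) 1197|_7 = 3·7^3 + 3·7^2 + 3·7 ↦ 3·8^3 + 3·8^2 + 3·8|_8 = 1752 ⇒ 1751
(6) 1751|_8 = 3·8^3 + 3·8^2 + 2·8 + 7 ↦ 3·9^3 + 3·9^2 + 2·9 + 7|_9 = 2455 ⇒ 2454
(7) 2454|_9 = 3·9^3 + 3·9^2 + 2·9 + 6 ↦ 3·10^3 + 3·10^2 + 2·10 + 6|_10 = 3326 ⇒ 3325
(8) 3325|_10 = 3·10^3 + 3·10^2 + 2·10 + 5 ↦ 3·11^3 + 3·11^2 + 2·11 + 5|_11 = 4383 ⇒ 4382

4382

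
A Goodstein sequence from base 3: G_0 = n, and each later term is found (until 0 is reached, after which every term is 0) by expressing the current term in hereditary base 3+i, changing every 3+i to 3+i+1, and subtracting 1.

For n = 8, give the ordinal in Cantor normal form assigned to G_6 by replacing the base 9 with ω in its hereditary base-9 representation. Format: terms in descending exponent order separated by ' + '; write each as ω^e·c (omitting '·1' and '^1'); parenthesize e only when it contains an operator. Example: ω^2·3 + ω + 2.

(0) 8|_3 = 2·3 + 2 ↦ 2·4 + 2|_4 = 10 ⇒ 9
(1) 9|_4 = 2·4 + 1 ↦ 2·5 + 1|_5 = 11 ⇒ 10
(2) 10|_5 = 2·5 ↦ 2·6|_6 = 12 ⇒ 11
(3) 11|_6 = 6 + 5 ↦ 7 + 5|_7 = 12 ⇒ 11
(4) 11|_7 = 7 + 4 ↦ 8 + 4|_8 = 12 ⇒ 11
(5) 11|_8 = 8 + 3 ↦ 9 + 3|_9 = 12 ⇒ 11
(6) 11|_9 = 9 + 2 ↦ 10 + 2|_10 = 12 ⇒ 11

ω + 2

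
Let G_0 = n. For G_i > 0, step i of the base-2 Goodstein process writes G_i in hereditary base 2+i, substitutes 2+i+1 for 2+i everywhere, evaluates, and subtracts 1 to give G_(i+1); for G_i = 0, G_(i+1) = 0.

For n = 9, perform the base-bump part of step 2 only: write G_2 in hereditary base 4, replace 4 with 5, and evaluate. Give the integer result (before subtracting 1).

9843

G_0 = 9. HB_2(9) = 2^(2 + 1) + 1. Bump = 82. G_1 = 81.
G_1 = 81. HB_3(81) = 3^(3 + 1). Bump = 1024. G_2 = 1023.
G_2 = 1023. HB_4(1023) = 3·4^4 + 3·4^3 + 3·4^2 + 3·4 + 3. Bump = 9843. G_3 = 9842.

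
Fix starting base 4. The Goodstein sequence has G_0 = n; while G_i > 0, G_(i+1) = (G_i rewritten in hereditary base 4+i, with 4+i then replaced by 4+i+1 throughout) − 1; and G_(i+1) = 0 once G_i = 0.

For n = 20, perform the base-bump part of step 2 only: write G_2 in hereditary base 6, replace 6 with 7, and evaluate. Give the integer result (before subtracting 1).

20 —HB4→ 4^2 + 4 —bump→ 5^2 + 5 = 30 —(−1)→ 29
29 —HB5→ 5^2 + 4 —bump→ 6^2 + 4 = 40 —(−1)→ 39

52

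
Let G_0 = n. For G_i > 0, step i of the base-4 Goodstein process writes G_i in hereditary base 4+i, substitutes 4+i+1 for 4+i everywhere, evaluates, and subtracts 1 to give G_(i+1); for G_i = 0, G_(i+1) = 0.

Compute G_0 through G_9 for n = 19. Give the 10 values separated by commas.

G_0 = 19. HB_4(19) = 4^2 + 3. Bump = 28. G_1 = 27.
G_1 = 27. HB_5(27) = 5^2 + 2. Bump = 38. G_2 = 37.
G_2 = 37. HB_6(37) = 6^2 + 1. Bump = 50. G_3 = 49.
G_3 = 49. HB_7(49) = 7^2. Bump = 64. G_4 = 63.
G_4 = 63. HB_8(63) = 7·8 + 7. Bump = 70. G_5 = 69.
G_5 = 69. HB_9(69) = 7·9 + 6. Bump = 76. G_6 = 75.
G_6 = 75. HB_10(75) = 7·10 + 5. Bump = 82. G_7 = 81.
G_7 = 81. HB_11(81) = 7·11 + 4. Bump = 88. G_8 = 87.
G_8 = 87. HB_12(87) = 7·12 + 3. Bump = 94. G_9 = 93.

19, 27, 37, 49, 63, 69, 75, 81, 87, 93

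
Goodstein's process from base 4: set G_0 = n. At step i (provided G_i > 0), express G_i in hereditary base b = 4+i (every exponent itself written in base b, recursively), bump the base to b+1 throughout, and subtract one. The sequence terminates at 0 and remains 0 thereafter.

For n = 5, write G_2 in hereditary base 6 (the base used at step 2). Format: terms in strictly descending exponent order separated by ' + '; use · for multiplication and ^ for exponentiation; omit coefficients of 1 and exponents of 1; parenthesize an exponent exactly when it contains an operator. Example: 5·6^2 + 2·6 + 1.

step 0: 5 = 4 + 1; sub 5 for 4: 5 + 1; = 6; G_1 = 6−1 = 5
step 1: 5 = 5; sub 6 for 5: 6; = 6; G_2 = 6−1 = 5

5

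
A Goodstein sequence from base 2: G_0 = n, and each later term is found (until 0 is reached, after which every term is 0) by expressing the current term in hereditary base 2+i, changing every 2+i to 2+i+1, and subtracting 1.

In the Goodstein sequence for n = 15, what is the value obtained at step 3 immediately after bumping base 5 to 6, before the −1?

326594

G_0 = 15. HB_2(15) = 2^(2 + 1) + 2^2 + 2 + 1. Bump = 112. G_1 = 111.
G_1 = 111. HB_3(111) = 3^(3 + 1) + 3^3 + 3. Bump = 1284. G_2 = 1283.
G_2 = 1283. HB_4(1283) = 4^(4 + 1) + 4^4 + 3. Bump = 18753. G_3 = 18752.
G_3 = 18752. HB_5(18752) = 5^(5 + 1) + 5^5 + 2. Bump = 326594. G_4 = 326593.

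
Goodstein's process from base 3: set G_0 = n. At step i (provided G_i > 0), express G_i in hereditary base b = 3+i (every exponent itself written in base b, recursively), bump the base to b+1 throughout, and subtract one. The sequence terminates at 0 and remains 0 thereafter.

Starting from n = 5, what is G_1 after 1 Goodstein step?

5

G_0 = 5. HB_3(5) = 3 + 2. Bump = 6. G_1 = 5.
G_1 = 5. HB_4(5) = 4 + 1. Bump = 6. G_2 = 5.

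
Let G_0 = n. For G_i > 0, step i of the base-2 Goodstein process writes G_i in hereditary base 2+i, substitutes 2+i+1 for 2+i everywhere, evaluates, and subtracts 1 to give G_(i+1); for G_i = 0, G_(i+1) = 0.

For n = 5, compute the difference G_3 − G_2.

G_0=5  [base 2] 2^2 + 1  →[2↦3]→  3^3 + 1 = 28  −1 ⇒ G_1=27
G_1=27  [base 3] 3^3  →[3↦4]→  4^4 = 256  −1 ⇒ G_2=255
G_2=255  [base 4] 3·4^3 + 3·4^2 + 3·4 + 3  →[4↦5]→  3·5^3 + 3·5^2 + 3·5 + 3 = 468  −1 ⇒ G_3=467

212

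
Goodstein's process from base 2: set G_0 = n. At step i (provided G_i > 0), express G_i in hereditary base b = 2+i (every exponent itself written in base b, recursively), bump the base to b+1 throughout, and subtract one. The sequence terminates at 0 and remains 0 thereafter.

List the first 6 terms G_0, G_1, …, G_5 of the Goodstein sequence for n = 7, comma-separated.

7, 30, 259, 3127, 46657, 823543

G_0=7  [base 2] 2^2 + 2 + 1  →[2↦3]→  3^3 + 3 + 1 = 31  −1 ⇒ G_1=30
G_1=30  [base 3] 3^3 + 3  →[3↦4]→  4^4 + 4 = 260  −1 ⇒ G_2=259
G_2=259  [base 4] 4^4 + 3  →[4↦5]→  5^5 + 3 = 3128  −1 ⇒ G_3=3127
G_3=3127  [base 5] 5^5 + 2  →[5↦6]→  6^6 + 2 = 46658  −1 ⇒ G_4=46657
G_4=46657  [base 6] 6^6 + 1  →[6↦7]→  7^7 + 1 = 823544  −1 ⇒ G_5=823543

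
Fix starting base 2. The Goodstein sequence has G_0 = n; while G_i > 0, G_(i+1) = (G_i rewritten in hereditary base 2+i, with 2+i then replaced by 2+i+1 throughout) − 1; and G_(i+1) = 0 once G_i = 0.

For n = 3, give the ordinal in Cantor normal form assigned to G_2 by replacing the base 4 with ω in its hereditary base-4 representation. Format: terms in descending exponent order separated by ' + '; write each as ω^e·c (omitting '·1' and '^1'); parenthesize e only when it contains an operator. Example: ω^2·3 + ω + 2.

step 0: 3 = 2 + 1; sub 3 for 2: 3 + 1; = 4; G_1 = 4−1 = 3
step 1: 3 = 3; sub 4 for 3: 4; = 4; G_2 = 4−1 = 3
step 2: 3 = 3; sub 5 for 4: 3; = 3; G_3 = 3−1 = 2

3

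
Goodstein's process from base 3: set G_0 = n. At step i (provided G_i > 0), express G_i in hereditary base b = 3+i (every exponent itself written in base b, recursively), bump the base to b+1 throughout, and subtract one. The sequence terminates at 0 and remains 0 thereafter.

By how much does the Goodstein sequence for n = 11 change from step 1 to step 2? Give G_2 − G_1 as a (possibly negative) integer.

8

(0) 11|_3 = 3^2 + 2 ↦ 4^2 + 2|_4 = 18 ⇒ 17
(1) 17|_4 = 4^2 + 1 ↦ 5^2 + 1|_5 = 26 ⇒ 25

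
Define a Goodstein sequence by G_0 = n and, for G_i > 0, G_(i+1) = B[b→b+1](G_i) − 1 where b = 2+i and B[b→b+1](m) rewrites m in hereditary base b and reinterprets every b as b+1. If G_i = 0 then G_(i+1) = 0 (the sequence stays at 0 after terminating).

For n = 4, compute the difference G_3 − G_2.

19

4 —HB2→ 2^2 —bump→ 3^3 = 27 —(−1)→ 26
26 —HB3→ 2·3^2 + 2·3 + 2 —bump→ 2·4^2 + 2·4 + 2 = 42 —(−1)→ 41
41 —HB4→ 2·4^2 + 2·4 + 1 —bump→ 2·5^2 + 2·5 + 1 = 61 —(−1)→ 60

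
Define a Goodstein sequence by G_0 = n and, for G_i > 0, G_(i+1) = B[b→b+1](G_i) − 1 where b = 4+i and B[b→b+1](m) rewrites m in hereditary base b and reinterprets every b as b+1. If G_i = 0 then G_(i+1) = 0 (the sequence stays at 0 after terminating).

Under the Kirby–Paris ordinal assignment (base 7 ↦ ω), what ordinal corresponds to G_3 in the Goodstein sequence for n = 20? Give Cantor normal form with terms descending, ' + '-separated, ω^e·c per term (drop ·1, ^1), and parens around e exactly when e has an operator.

i=0: 20 = 4^2 + 4 (b=4); 4→5: 5^2 + 5 = 30; 30−1 = 29
i=1: 29 = 5^2 + 4 (b=5); 5→6: 6^2 + 4 = 40; 40−1 = 39
i=2: 39 = 6^2 + 3 (b=6); 6→7: 7^2 + 3 = 52; 52−1 = 51
i=3: 51 = 7^2 + 2 (b=7); 7→8: 8^2 + 2 = 66; 66−1 = 65

ω^2 + 2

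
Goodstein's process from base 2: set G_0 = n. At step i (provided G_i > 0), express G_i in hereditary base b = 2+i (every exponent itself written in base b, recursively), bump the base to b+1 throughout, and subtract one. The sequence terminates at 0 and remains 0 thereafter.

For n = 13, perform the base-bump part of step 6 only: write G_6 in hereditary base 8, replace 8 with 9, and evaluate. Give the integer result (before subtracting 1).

3486786856

[0] 13 ≡ 2^(2 + 1) + 2^2 + 1 (base 2). Lift 3: 109. −1: 108.
[1] 108 ≡ 3^(3 + 1) + 3^3 (base 3). Lift 4: 1280. −1: 1279.
[2] 1279 ≡ 4^(4 + 1) + 3·4^3 + 3·4^2 + 3·4 + 3 (base 4). Lift 5: 16093. −1: 16092.
[3] 16092 ≡ 5^(5 + 1) + 3·5^3 + 3·5^2 + 3·5 + 2 (base 5). Lift 6: 280712. −1: 280711.
[4] 280711 ≡ 6^(6 + 1) + 3·6^3 + 3·6^2 + 3·6 + 1 (base 6). Lift 7: 5765999. −1: 5765998.
[5] 5765998 ≡ 7^(7 + 1) + 3·7^3 + 3·7^2 + 3·7 (base 7). Lift 8: 134219480. −1: 134219479.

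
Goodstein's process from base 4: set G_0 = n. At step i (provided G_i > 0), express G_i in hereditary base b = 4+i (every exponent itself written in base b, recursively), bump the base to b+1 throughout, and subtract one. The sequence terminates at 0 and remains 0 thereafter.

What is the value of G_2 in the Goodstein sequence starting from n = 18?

36

[0] 18 ≡ 4^2 + 2 (base 4). Lift 5: 27. −1: 26.
[1] 26 ≡ 5^2 + 1 (base 5). Lift 6: 37. −1: 36.
[2] 36 ≡ 6^2 (base 6). Lift 7: 49. −1: 48.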